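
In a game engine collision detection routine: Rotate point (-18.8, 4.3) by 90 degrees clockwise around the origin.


90° CW: (x,y) -> (y, -x)
(-18.8,4.3) -> (4.3, 18.8)

(4.3, 18.8)


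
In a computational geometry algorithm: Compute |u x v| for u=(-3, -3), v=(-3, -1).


|u x v| = |(-3)*(-1) - (-3)*(-3)|
= |3 - 9| = 6

6


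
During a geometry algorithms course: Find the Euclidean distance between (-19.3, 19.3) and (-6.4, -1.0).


dx=12.9, dy=-20.3
d^2 = 12.9^2 + (-20.3)^2 = 578.5
d = sqrt(578.5) = 24.052

24.052


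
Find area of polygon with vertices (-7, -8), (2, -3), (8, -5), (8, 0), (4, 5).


Shoelace sum: ((-7)*(-3) - 2*(-8)) + (2*(-5) - 8*(-3)) + (8*0 - 8*(-5)) + (8*5 - 4*0) + (4*(-8) - (-7)*5)
= 134
Area = |134|/2 = 67

67


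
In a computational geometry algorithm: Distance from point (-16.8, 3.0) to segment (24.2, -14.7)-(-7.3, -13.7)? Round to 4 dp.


Project P onto AB: t = 1 (clamped to [0,1])
Closest point on segment: (-7.3, -13.7)
Distance: 19.213

19.213


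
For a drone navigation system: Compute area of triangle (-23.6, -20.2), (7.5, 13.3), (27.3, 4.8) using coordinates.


Area = |x_A(y_B-y_C) + x_B(y_C-y_A) + x_C(y_A-y_B)|/2
= |(-200.6) + 187.5 + (-914.55)|/2
= 927.65/2 = 463.825

463.825


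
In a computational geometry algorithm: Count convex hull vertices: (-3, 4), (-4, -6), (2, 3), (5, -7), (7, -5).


Convex hull vertices (CCW): (-4, -6), (5, -7), (7, -5), (2, 3), (-3, 4)
Count = 5

5


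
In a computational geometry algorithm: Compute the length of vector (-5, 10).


|u| = sqrt((-5)^2 + 10^2) = sqrt(125) = 11.1803

11.1803


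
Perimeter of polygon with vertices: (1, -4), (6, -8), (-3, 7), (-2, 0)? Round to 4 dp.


Sides: (1, -4)->(6, -8): sqrt(41) = 6.403124, (6, -8)->(-3, 7): sqrt(306) = 17.492856, (-3, 7)->(-2, 0): sqrt(50) = 7.071068, (-2, 0)->(1, -4): sqrt(25) = 5
Sum = 35.967048
Perimeter = 35.967

35.967


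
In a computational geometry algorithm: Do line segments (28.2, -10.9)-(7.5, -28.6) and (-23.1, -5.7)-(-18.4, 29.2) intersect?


Cross products: d1=-1814.81, d2=-1175.57, d3=-1015.65, d4=-1654.89
d1*d2 < 0 and d3*d4 < 0? no

No, they don't intersect


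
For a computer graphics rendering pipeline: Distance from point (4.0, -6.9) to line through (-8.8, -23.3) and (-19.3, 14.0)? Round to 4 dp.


|cross product| = 649.64
|line direction| = sqrt(1501.54) = 38.7497
Distance = 649.64/sqrt(1501.54) = 16.765

16.765


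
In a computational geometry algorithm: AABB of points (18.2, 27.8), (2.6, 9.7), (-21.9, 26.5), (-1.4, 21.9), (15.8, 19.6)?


x range: [-21.9, 18.2]
y range: [9.7, 27.8]
Bounding box: (-21.9,9.7) to (18.2,27.8)

(-21.9,9.7) to (18.2,27.8)


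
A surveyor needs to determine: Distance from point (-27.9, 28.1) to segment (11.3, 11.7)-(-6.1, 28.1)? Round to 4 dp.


Project P onto AB: t = 1 (clamped to [0,1])
Closest point on segment: (-6.1, 28.1)
Distance: 21.8

21.8


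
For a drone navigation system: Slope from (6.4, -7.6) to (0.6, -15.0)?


slope = (y2-y1)/(x2-x1) = ((-15)-(-7.6))/(0.6-6.4) = (-7.4)/(-5.8) = 1.2759

1.2759


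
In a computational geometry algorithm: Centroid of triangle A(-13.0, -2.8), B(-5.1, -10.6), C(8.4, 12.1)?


Centroid = ((x_A+x_B+x_C)/3, (y_A+y_B+y_C)/3)
= (((-13)+(-5.1)+8.4)/3, ((-2.8)+(-10.6)+12.1)/3)
= (-3.2333, -0.4333)

(-3.2333, -0.4333)


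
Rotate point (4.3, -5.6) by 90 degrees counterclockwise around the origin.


90° CCW: (x,y) -> (-y, x)
(4.3,-5.6) -> (5.6, 4.3)

(5.6, 4.3)


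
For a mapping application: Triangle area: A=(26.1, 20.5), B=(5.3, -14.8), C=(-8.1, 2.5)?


Area = |x_A(y_B-y_C) + x_B(y_C-y_A) + x_C(y_A-y_B)|/2
= |(-451.53) + (-95.4) + (-285.93)|/2
= 832.86/2 = 416.43

416.43


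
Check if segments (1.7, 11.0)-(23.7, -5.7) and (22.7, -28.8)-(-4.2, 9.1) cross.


Cross products: d1=-274.72, d2=-659.29, d3=-524.9, d4=-140.33
d1*d2 < 0 and d3*d4 < 0? no

No, they don't intersect


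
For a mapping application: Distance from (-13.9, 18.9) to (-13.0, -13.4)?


dx=0.9, dy=-32.3
d^2 = 0.9^2 + (-32.3)^2 = 1044.1
d = sqrt(1044.1) = 32.3125

32.3125


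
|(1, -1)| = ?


|u| = sqrt(1^2 + (-1)^2) = sqrt(2) = 1.4142

1.4142


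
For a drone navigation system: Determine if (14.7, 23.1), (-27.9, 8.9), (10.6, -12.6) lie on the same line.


Cross product: ((-27.9)-14.7)*((-12.6)-23.1) - (8.9-23.1)*(10.6-14.7)
= 1462.6

No, not collinear


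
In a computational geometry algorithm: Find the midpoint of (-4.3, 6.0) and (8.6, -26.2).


M = (((-4.3)+8.6)/2, (6+(-26.2))/2)
= (2.15, -10.1)

(2.15, -10.1)


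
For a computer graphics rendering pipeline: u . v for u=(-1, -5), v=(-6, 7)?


u . v = u_x*v_x + u_y*v_y = (-1)*(-6) + (-5)*7
= 6 + (-35) = -29

-29


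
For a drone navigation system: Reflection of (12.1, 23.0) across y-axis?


Reflection over y-axis: (x,y) -> (-x,y)
(12.1, 23) -> (-12.1, 23)

(-12.1, 23)


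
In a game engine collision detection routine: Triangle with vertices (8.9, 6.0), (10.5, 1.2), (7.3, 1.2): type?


Side lengths squared: AB^2=25.6, BC^2=10.24, CA^2=25.6
Sorted: [10.24, 25.6, 25.6]
By sides: Isosceles, By angles: Acute

Isosceles, Acute


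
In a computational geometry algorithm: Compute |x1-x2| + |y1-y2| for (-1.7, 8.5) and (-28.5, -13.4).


|(-1.7)-(-28.5)| + |8.5-(-13.4)| = 26.8 + 21.9 = 48.7

48.7


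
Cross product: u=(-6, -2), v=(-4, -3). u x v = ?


u x v = u_x*v_y - u_y*v_x = (-6)*(-3) - (-2)*(-4)
= 18 - 8 = 10

10


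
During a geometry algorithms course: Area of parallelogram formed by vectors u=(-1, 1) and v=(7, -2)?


|u x v| = |(-1)*(-2) - 1*7|
= |2 - 7| = 5

5


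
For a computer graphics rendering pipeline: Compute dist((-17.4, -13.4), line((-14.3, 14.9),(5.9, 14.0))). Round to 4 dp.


|cross product| = 574.45
|line direction| = sqrt(408.85) = 20.22
Distance = 574.45/sqrt(408.85) = 28.4099

28.4099


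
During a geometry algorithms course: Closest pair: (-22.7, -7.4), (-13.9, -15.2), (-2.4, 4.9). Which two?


d(P0,P1) = 11.7593, d(P0,P2) = 23.7356, d(P1,P2) = 23.1573
Closest: P0 and P1

Closest pair: (-22.7, -7.4) and (-13.9, -15.2), distance = 11.7593


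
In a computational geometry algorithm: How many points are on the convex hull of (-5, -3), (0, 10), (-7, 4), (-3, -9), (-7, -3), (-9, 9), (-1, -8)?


Convex hull vertices (CCW): (-9, 9), (-7, -3), (-3, -9), (-1, -8), (0, 10)
Count = 5

5


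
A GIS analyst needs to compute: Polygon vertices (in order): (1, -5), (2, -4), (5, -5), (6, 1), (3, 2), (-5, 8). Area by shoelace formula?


Shoelace sum: (1*(-4) - 2*(-5)) + (2*(-5) - 5*(-4)) + (5*1 - 6*(-5)) + (6*2 - 3*1) + (3*8 - (-5)*2) + ((-5)*(-5) - 1*8)
= 111
Area = |111|/2 = 55.5

55.5


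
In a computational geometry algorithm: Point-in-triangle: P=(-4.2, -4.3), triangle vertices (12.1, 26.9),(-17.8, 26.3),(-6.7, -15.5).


Cross products: AB x AP = 923.1, BC x BP = 228.82, CA x CP = 104.56
All same sign? yes

Yes, inside


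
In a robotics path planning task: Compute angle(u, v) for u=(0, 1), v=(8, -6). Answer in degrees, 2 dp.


u.v = -6, |u| = sqrt(1) = 1, |v| = sqrt(100) = 10
cos(theta) = u.v/(|u||v|) = -6/sqrt(100) = -0.6
theta = acos(-0.6) = 126.87 degrees

126.87 degrees


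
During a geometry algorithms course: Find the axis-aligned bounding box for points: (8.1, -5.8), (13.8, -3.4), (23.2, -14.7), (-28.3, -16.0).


x range: [-28.3, 23.2]
y range: [-16, -3.4]
Bounding box: (-28.3,-16) to (23.2,-3.4)

(-28.3,-16) to (23.2,-3.4)


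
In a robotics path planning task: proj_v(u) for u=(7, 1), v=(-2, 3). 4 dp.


u.v = -11, |v| = sqrt(13) = 3.6056
Scalar projection = u.v / |v| = -11 / sqrt(13) = -3.0509

-3.0509


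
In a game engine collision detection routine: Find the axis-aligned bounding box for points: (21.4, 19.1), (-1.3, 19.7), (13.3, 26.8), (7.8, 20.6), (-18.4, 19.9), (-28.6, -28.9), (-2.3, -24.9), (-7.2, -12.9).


x range: [-28.6, 21.4]
y range: [-28.9, 26.8]
Bounding box: (-28.6,-28.9) to (21.4,26.8)

(-28.6,-28.9) to (21.4,26.8)


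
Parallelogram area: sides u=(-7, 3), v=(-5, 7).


|u x v| = |(-7)*7 - 3*(-5)|
= |(-49) - (-15)| = 34

34


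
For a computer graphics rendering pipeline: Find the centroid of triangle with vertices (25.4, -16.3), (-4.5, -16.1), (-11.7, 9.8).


Centroid = ((x_A+x_B+x_C)/3, (y_A+y_B+y_C)/3)
= ((25.4+(-4.5)+(-11.7))/3, ((-16.3)+(-16.1)+9.8)/3)
= (3.0667, -7.5333)

(3.0667, -7.5333)


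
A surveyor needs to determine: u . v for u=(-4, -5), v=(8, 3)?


u . v = u_x*v_x + u_y*v_y = (-4)*8 + (-5)*3
= (-32) + (-15) = -47

-47


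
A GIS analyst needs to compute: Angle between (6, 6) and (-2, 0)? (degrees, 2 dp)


u.v = -12, |u| = sqrt(72) = 8.4853, |v| = sqrt(4) = 2
cos(theta) = u.v/(|u||v|) = -12/sqrt(288) = -0.707107
theta = acos(-0.707107) = 135 degrees

135 degrees


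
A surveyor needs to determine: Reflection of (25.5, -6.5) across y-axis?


Reflection over y-axis: (x,y) -> (-x,y)
(25.5, -6.5) -> (-25.5, -6.5)

(-25.5, -6.5)


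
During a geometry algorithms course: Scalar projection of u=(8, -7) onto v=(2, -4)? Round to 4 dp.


u.v = 44, |v| = sqrt(20) = 4.4721
Scalar projection = u.v / |v| = 44 / sqrt(20) = 9.8387

9.8387


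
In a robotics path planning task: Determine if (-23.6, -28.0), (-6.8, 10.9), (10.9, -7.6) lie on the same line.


Cross product: ((-6.8)-(-23.6))*((-7.6)-(-28)) - (10.9-(-28))*(10.9-(-23.6))
= -999.33

No, not collinear


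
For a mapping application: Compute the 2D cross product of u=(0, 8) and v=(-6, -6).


u x v = u_x*v_y - u_y*v_x = 0*(-6) - 8*(-6)
= 0 - (-48) = 48

48


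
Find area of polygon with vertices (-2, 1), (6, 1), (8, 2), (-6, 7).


Shoelace sum: ((-2)*1 - 6*1) + (6*2 - 8*1) + (8*7 - (-6)*2) + ((-6)*1 - (-2)*7)
= 72
Area = |72|/2 = 36

36


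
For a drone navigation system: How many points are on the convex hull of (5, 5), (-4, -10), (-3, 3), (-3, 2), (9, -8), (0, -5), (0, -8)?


Convex hull vertices (CCW): (-4, -10), (9, -8), (5, 5), (-3, 3)
Count = 4

4


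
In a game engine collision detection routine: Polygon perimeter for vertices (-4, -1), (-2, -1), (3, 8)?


Sides: (-4, -1)->(-2, -1): sqrt(4) = 2, (-2, -1)->(3, 8): sqrt(106) = 10.29563, (3, 8)->(-4, -1): sqrt(130) = 11.401754
Sum = 23.697384
Perimeter = 23.6974

23.6974


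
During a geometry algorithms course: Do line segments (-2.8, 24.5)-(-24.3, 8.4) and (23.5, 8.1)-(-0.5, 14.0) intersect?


Cross products: d1=-238.43, d2=274.82, d3=776.03, d4=262.78
d1*d2 < 0 and d3*d4 < 0? no

No, they don't intersect


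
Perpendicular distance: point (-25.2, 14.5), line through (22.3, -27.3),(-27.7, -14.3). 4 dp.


|cross product| = 1472.5
|line direction| = sqrt(2669) = 51.6624
Distance = 1472.5/sqrt(2669) = 28.5024

28.5024


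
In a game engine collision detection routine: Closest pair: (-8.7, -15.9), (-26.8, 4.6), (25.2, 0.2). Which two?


d(P0,P1) = 27.347, d(P0,P2) = 37.5289, d(P1,P2) = 52.1858
Closest: P0 and P1

Closest pair: (-8.7, -15.9) and (-26.8, 4.6), distance = 27.347


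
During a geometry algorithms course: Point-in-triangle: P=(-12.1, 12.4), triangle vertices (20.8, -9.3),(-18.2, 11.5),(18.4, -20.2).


Cross products: AB x AP = -161.98, BC x BP = 226.31, CA x CP = 410.69
All same sign? no

No, outside


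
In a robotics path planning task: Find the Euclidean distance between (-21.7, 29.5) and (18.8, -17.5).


dx=40.5, dy=-47
d^2 = 40.5^2 + (-47)^2 = 3849.25
d = sqrt(3849.25) = 62.0423

62.0423


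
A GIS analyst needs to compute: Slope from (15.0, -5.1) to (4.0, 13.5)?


slope = (y2-y1)/(x2-x1) = (13.5-(-5.1))/(4-15) = 18.6/(-11) = -1.6909

-1.6909


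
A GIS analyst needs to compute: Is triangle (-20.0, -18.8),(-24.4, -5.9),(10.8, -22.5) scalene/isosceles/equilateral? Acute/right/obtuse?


Side lengths squared: AB^2=185.77, BC^2=1514.6, CA^2=962.33
Sorted: [185.77, 962.33, 1514.6]
By sides: Scalene, By angles: Obtuse

Scalene, Obtuse


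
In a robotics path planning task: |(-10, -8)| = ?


|u| = sqrt((-10)^2 + (-8)^2) = sqrt(164) = 12.8062

12.8062


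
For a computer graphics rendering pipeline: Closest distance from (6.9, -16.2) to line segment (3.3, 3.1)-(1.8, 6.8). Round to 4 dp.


Project P onto AB: t = 0 (clamped to [0,1])
Closest point on segment: (3.3, 3.1)
Distance: 19.6329

19.6329


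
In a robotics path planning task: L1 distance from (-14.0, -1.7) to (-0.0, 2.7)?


|(-14)-0| + |(-1.7)-2.7| = 14 + 4.4 = 18.4

18.4


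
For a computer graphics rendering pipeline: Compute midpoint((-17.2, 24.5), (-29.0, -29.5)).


M = (((-17.2)+(-29))/2, (24.5+(-29.5))/2)
= (-23.1, -2.5)

(-23.1, -2.5)


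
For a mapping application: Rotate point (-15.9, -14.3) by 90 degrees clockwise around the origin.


90° CW: (x,y) -> (y, -x)
(-15.9,-14.3) -> (-14.3, 15.9)

(-14.3, 15.9)


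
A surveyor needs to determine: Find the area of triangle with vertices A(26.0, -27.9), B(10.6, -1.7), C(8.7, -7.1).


Area = |x_A(y_B-y_C) + x_B(y_C-y_A) + x_C(y_A-y_B)|/2
= |140.4 + 220.48 + (-227.94)|/2
= 132.94/2 = 66.47

66.47


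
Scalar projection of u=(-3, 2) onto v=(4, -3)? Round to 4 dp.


u.v = -18, |v| = sqrt(25) = 5
Scalar projection = u.v / |v| = -18 / sqrt(25) = -3.6

-3.6


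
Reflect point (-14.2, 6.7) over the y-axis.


Reflection over y-axis: (x,y) -> (-x,y)
(-14.2, 6.7) -> (14.2, 6.7)

(14.2, 6.7)


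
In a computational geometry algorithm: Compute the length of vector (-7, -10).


|u| = sqrt((-7)^2 + (-10)^2) = sqrt(149) = 12.2066

12.2066


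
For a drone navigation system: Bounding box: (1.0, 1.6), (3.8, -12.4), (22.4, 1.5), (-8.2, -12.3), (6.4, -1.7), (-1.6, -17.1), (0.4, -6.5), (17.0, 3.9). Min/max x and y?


x range: [-8.2, 22.4]
y range: [-17.1, 3.9]
Bounding box: (-8.2,-17.1) to (22.4,3.9)

(-8.2,-17.1) to (22.4,3.9)


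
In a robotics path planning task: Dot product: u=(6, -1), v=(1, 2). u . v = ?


u . v = u_x*v_x + u_y*v_y = 6*1 + (-1)*2
= 6 + (-2) = 4

4


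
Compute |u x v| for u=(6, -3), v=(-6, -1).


|u x v| = |6*(-1) - (-3)*(-6)|
= |(-6) - 18| = 24

24


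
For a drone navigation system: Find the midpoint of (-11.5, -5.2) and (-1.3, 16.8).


M = (((-11.5)+(-1.3))/2, ((-5.2)+16.8)/2)
= (-6.4, 5.8)

(-6.4, 5.8)


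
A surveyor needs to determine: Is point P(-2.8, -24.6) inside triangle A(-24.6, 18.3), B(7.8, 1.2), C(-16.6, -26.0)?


Cross products: AB x AP = -1017.18, BC x BP = 341.2, CA x CP = -622.54
All same sign? no

No, outside


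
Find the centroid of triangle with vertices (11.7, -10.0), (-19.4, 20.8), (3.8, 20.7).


Centroid = ((x_A+x_B+x_C)/3, (y_A+y_B+y_C)/3)
= ((11.7+(-19.4)+3.8)/3, ((-10)+20.8+20.7)/3)
= (-1.3, 10.5)

(-1.3, 10.5)


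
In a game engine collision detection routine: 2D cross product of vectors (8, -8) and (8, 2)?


u x v = u_x*v_y - u_y*v_x = 8*2 - (-8)*8
= 16 - (-64) = 80

80


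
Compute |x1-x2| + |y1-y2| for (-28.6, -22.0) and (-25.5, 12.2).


|(-28.6)-(-25.5)| + |(-22)-12.2| = 3.1 + 34.2 = 37.3

37.3


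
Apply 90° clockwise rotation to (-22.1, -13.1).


90° CW: (x,y) -> (y, -x)
(-22.1,-13.1) -> (-13.1, 22.1)

(-13.1, 22.1)


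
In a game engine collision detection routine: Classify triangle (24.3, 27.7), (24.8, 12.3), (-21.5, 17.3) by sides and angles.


Side lengths squared: AB^2=237.41, BC^2=2168.69, CA^2=2205.8
Sorted: [237.41, 2168.69, 2205.8]
By sides: Scalene, By angles: Acute

Scalene, Acute


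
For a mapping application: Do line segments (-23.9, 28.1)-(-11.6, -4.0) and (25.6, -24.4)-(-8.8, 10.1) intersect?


Cross products: d1=-98.25, d2=581.64, d3=943.2, d4=263.31
d1*d2 < 0 and d3*d4 < 0? no

No, they don't intersect


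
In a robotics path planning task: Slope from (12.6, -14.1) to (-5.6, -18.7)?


slope = (y2-y1)/(x2-x1) = ((-18.7)-(-14.1))/((-5.6)-12.6) = (-4.6)/(-18.2) = 0.2527

0.2527


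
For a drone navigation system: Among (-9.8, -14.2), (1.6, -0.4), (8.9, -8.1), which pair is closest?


d(P0,P1) = 17.8997, d(P0,P2) = 19.6698, d(P1,P2) = 10.6104
Closest: P1 and P2

Closest pair: (1.6, -0.4) and (8.9, -8.1), distance = 10.6104


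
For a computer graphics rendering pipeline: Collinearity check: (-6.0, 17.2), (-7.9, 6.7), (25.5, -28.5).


Cross product: ((-7.9)-(-6))*((-28.5)-17.2) - (6.7-17.2)*(25.5-(-6))
= 417.58

No, not collinear


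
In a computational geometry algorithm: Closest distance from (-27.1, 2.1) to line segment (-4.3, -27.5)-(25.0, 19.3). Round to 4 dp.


Project P onto AB: t = 0.2353 (clamped to [0,1])
Closest point on segment: (2.5931, -16.4899)
Distance: 35.0323

35.0323


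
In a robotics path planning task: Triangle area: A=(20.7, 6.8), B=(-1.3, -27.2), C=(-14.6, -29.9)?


Area = |x_A(y_B-y_C) + x_B(y_C-y_A) + x_C(y_A-y_B)|/2
= |55.89 + 47.71 + (-496.4)|/2
= 392.8/2 = 196.4

196.4


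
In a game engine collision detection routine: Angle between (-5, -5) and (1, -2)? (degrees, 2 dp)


u.v = 5, |u| = sqrt(50) = 7.0711, |v| = sqrt(5) = 2.2361
cos(theta) = u.v/(|u||v|) = 5/sqrt(250) = 0.316228
theta = acos(0.316228) = 71.57 degrees

71.57 degrees


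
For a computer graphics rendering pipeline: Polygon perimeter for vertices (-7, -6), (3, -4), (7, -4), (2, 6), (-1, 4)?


Sides: (-7, -6)->(3, -4): sqrt(104) = 10.198039, (3, -4)->(7, -4): sqrt(16) = 4, (7, -4)->(2, 6): sqrt(125) = 11.18034, (2, 6)->(-1, 4): sqrt(13) = 3.605551, (-1, 4)->(-7, -6): sqrt(136) = 11.661904
Sum = 40.645834
Perimeter = 40.6458

40.6458


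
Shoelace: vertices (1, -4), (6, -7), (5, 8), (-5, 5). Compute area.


Shoelace sum: (1*(-7) - 6*(-4)) + (6*8 - 5*(-7)) + (5*5 - (-5)*8) + ((-5)*(-4) - 1*5)
= 180
Area = |180|/2 = 90

90


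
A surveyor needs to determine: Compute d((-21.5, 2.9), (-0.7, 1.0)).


dx=20.8, dy=-1.9
d^2 = 20.8^2 + (-1.9)^2 = 436.25
d = sqrt(436.25) = 20.8866

20.8866


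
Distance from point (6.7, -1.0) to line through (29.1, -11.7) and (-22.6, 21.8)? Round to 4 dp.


|cross product| = 197.21
|line direction| = sqrt(3795.14) = 61.6047
Distance = 197.21/sqrt(3795.14) = 3.2012

3.2012


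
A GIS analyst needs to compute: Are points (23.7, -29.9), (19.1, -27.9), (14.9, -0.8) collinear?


Cross product: (19.1-23.7)*((-0.8)-(-29.9)) - ((-27.9)-(-29.9))*(14.9-23.7)
= -116.26

No, not collinear


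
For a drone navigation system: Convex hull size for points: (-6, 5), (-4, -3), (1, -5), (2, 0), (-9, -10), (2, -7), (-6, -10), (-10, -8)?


Convex hull vertices (CCW): (-10, -8), (-9, -10), (-6, -10), (2, -7), (2, 0), (-6, 5)
Count = 6

6


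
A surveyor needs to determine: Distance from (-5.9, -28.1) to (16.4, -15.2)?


dx=22.3, dy=12.9
d^2 = 22.3^2 + 12.9^2 = 663.7
d = sqrt(663.7) = 25.7624

25.7624


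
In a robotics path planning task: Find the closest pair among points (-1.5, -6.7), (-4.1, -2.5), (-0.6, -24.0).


d(P0,P1) = 4.9396, d(P0,P2) = 17.3234, d(P1,P2) = 21.783
Closest: P0 and P1

Closest pair: (-1.5, -6.7) and (-4.1, -2.5), distance = 4.9396


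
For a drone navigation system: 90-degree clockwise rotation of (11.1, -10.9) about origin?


90° CW: (x,y) -> (y, -x)
(11.1,-10.9) -> (-10.9, -11.1)

(-10.9, -11.1)


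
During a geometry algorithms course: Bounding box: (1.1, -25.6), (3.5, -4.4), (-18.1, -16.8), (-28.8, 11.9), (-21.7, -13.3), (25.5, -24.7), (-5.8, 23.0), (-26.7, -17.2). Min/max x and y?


x range: [-28.8, 25.5]
y range: [-25.6, 23]
Bounding box: (-28.8,-25.6) to (25.5,23)

(-28.8,-25.6) to (25.5,23)


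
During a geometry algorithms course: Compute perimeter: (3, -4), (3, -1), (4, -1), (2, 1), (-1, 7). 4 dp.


Sides: (3, -4)->(3, -1): sqrt(9) = 3, (3, -1)->(4, -1): sqrt(1) = 1, (4, -1)->(2, 1): sqrt(8) = 2.828427, (2, 1)->(-1, 7): sqrt(45) = 6.708204, (-1, 7)->(3, -4): sqrt(137) = 11.7047
Sum = 25.241331
Perimeter = 25.2413

25.2413


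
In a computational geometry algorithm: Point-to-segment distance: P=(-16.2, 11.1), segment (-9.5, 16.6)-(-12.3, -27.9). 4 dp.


Project P onto AB: t = 0.1325 (clamped to [0,1])
Closest point on segment: (-9.8711, 10.7018)
Distance: 6.3414

6.3414


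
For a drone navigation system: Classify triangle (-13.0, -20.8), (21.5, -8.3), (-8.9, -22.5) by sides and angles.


Side lengths squared: AB^2=1346.5, BC^2=1125.8, CA^2=19.7
Sorted: [19.7, 1125.8, 1346.5]
By sides: Scalene, By angles: Obtuse

Scalene, Obtuse


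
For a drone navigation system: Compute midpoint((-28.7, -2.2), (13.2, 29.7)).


M = (((-28.7)+13.2)/2, ((-2.2)+29.7)/2)
= (-7.75, 13.75)

(-7.75, 13.75)


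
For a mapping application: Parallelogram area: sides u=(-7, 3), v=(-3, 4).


|u x v| = |(-7)*4 - 3*(-3)|
= |(-28) - (-9)| = 19

19


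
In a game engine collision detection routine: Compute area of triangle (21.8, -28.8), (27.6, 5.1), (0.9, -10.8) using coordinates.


Area = |x_A(y_B-y_C) + x_B(y_C-y_A) + x_C(y_A-y_B)|/2
= |346.62 + 496.8 + (-30.51)|/2
= 812.91/2 = 406.455

406.455


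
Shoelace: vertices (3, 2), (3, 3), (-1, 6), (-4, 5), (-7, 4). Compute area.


Shoelace sum: (3*3 - 3*2) + (3*6 - (-1)*3) + ((-1)*5 - (-4)*6) + ((-4)*4 - (-7)*5) + ((-7)*2 - 3*4)
= 36
Area = |36|/2 = 18

18


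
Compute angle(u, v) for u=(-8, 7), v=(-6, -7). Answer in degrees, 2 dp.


u.v = -1, |u| = sqrt(113) = 10.6301, |v| = sqrt(85) = 9.2195
cos(theta) = u.v/(|u||v|) = -1/sqrt(9605) = -0.010204
theta = acos(-0.010204) = 90.58 degrees

90.58 degrees


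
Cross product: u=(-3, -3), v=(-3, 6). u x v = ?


u x v = u_x*v_y - u_y*v_x = (-3)*6 - (-3)*(-3)
= (-18) - 9 = -27

-27


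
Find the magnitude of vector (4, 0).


|u| = sqrt(4^2 + 0^2) = sqrt(16) = 4

4


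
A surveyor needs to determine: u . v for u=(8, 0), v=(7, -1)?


u . v = u_x*v_x + u_y*v_y = 8*7 + 0*(-1)
= 56 + 0 = 56

56


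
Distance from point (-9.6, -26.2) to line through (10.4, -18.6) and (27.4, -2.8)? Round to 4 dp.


|cross product| = 186.8
|line direction| = sqrt(538.64) = 23.2086
Distance = 186.8/sqrt(538.64) = 8.0487

8.0487


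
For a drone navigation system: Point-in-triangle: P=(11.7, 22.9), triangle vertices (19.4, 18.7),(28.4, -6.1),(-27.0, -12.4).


Cross products: AB x AP = -153.16, BC x BP = -1711.81, CA x CP = 434.35
All same sign? no

No, outside


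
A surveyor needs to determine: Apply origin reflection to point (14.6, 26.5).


Reflection over origin: (x,y) -> (-x,-y)
(14.6, 26.5) -> (-14.6, -26.5)

(-14.6, -26.5)


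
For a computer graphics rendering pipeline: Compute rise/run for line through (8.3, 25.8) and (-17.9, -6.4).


slope = (y2-y1)/(x2-x1) = ((-6.4)-25.8)/((-17.9)-8.3) = (-32.2)/(-26.2) = 1.229

1.229


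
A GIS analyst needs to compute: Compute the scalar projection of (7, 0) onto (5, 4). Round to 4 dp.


u.v = 35, |v| = sqrt(41) = 6.4031
Scalar projection = u.v / |v| = 35 / sqrt(41) = 5.4661

5.4661


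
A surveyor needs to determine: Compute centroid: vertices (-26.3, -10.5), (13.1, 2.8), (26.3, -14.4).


Centroid = ((x_A+x_B+x_C)/3, (y_A+y_B+y_C)/3)
= (((-26.3)+13.1+26.3)/3, ((-10.5)+2.8+(-14.4))/3)
= (4.3667, -7.3667)

(4.3667, -7.3667)


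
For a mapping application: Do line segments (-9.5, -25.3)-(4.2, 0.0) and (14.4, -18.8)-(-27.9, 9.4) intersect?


Cross products: d1=948.93, d2=-507.6, d3=-515.62, d4=940.91
d1*d2 < 0 and d3*d4 < 0? yes

Yes, they intersect


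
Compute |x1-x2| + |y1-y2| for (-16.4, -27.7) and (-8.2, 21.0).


|(-16.4)-(-8.2)| + |(-27.7)-21| = 8.2 + 48.7 = 56.9

56.9


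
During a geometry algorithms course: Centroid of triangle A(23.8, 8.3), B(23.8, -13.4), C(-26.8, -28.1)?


Centroid = ((x_A+x_B+x_C)/3, (y_A+y_B+y_C)/3)
= ((23.8+23.8+(-26.8))/3, (8.3+(-13.4)+(-28.1))/3)
= (6.9333, -11.0667)

(6.9333, -11.0667)


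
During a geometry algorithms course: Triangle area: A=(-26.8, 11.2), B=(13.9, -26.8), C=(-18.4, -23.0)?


Area = |x_A(y_B-y_C) + x_B(y_C-y_A) + x_C(y_A-y_B)|/2
= |101.84 + (-475.38) + (-699.2)|/2
= 1072.74/2 = 536.37

536.37


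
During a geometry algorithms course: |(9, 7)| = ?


|u| = sqrt(9^2 + 7^2) = sqrt(130) = 11.4018

11.4018


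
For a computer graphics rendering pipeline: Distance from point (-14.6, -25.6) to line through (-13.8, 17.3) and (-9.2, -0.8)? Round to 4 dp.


|cross product| = 211.82
|line direction| = sqrt(348.77) = 18.6754
Distance = 211.82/sqrt(348.77) = 11.3422

11.3422


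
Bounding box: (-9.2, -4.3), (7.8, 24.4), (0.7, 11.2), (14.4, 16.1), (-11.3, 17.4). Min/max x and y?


x range: [-11.3, 14.4]
y range: [-4.3, 24.4]
Bounding box: (-11.3,-4.3) to (14.4,24.4)

(-11.3,-4.3) to (14.4,24.4)


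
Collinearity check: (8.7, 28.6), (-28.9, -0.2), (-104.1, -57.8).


Cross product: ((-28.9)-8.7)*((-57.8)-28.6) - ((-0.2)-28.6)*((-104.1)-8.7)
= 0

Yes, collinear


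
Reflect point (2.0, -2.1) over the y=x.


Reflection over y=x: (x,y) -> (y,x)
(2, -2.1) -> (-2.1, 2)

(-2.1, 2)


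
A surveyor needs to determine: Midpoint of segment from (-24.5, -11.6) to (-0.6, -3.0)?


M = (((-24.5)+(-0.6))/2, ((-11.6)+(-3))/2)
= (-12.55, -7.3)

(-12.55, -7.3)


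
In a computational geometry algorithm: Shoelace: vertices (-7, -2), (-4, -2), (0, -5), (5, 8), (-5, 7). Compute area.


Shoelace sum: ((-7)*(-2) - (-4)*(-2)) + ((-4)*(-5) - 0*(-2)) + (0*8 - 5*(-5)) + (5*7 - (-5)*8) + ((-5)*(-2) - (-7)*7)
= 185
Area = |185|/2 = 92.5

92.5


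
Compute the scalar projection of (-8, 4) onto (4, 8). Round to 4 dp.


u.v = 0, |v| = sqrt(80) = 8.9443
Scalar projection = u.v / |v| = 0 / sqrt(80) = 0

0


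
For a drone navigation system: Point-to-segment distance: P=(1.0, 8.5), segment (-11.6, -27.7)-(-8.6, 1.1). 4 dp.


Project P onto AB: t = 1 (clamped to [0,1])
Closest point on segment: (-8.6, 1.1)
Distance: 12.1211

12.1211


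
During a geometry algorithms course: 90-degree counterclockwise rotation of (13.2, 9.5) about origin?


90° CCW: (x,y) -> (-y, x)
(13.2,9.5) -> (-9.5, 13.2)

(-9.5, 13.2)


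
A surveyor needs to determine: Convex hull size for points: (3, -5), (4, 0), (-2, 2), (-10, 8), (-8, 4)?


Convex hull vertices (CCW): (-10, 8), (-8, 4), (3, -5), (4, 0)
Count = 4

4


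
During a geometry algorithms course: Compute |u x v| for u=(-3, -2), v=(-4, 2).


|u x v| = |(-3)*2 - (-2)*(-4)|
= |(-6) - 8| = 14

14


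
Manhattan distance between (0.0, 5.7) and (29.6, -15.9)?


|0-29.6| + |5.7-(-15.9)| = 29.6 + 21.6 = 51.2

51.2


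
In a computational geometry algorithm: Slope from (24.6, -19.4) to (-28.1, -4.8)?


slope = (y2-y1)/(x2-x1) = ((-4.8)-(-19.4))/((-28.1)-24.6) = 14.6/(-52.7) = -0.277

-0.277


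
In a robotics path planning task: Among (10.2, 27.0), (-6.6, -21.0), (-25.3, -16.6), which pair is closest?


d(P0,P1) = 50.8551, d(P0,P2) = 56.2246, d(P1,P2) = 19.2107
Closest: P1 and P2

Closest pair: (-6.6, -21.0) and (-25.3, -16.6), distance = 19.2107


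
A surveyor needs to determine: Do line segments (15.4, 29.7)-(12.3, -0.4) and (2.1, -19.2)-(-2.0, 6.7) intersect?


Cross products: d1=-544.96, d2=-341.26, d3=-248.74, d4=-452.44
d1*d2 < 0 and d3*d4 < 0? no

No, they don't intersect


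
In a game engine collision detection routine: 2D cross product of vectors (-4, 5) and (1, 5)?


u x v = u_x*v_y - u_y*v_x = (-4)*5 - 5*1
= (-20) - 5 = -25

-25


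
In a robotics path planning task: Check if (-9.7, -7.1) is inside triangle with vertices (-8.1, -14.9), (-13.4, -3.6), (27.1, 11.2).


Cross products: AB x AP = -23.26, BC x BP = -196.51, CA x CP = -316.32
All same sign? yes

Yes, inside


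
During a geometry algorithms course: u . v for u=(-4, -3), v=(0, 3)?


u . v = u_x*v_x + u_y*v_y = (-4)*0 + (-3)*3
= 0 + (-9) = -9

-9


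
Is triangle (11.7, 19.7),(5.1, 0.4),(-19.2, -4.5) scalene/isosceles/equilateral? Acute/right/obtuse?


Side lengths squared: AB^2=416.05, BC^2=614.5, CA^2=1540.45
Sorted: [416.05, 614.5, 1540.45]
By sides: Scalene, By angles: Obtuse

Scalene, Obtuse


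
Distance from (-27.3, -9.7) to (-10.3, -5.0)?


dx=17, dy=4.7
d^2 = 17^2 + 4.7^2 = 311.09
d = sqrt(311.09) = 17.6377

17.6377


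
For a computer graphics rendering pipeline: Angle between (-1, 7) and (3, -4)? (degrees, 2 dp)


u.v = -31, |u| = sqrt(50) = 7.0711, |v| = sqrt(25) = 5
cos(theta) = u.v/(|u||v|) = -31/sqrt(1250) = -0.876812
theta = acos(-0.876812) = 151.26 degrees

151.26 degrees


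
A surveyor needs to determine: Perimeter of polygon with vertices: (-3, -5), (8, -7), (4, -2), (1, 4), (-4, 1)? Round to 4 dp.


Sides: (-3, -5)->(8, -7): sqrt(125) = 11.18034, (8, -7)->(4, -2): sqrt(41) = 6.403124, (4, -2)->(1, 4): sqrt(45) = 6.708204, (1, 4)->(-4, 1): sqrt(34) = 5.830952, (-4, 1)->(-3, -5): sqrt(37) = 6.082763
Sum = 36.205383
Perimeter = 36.2054

36.2054


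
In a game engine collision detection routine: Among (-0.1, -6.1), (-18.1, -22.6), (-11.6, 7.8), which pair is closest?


d(P0,P1) = 24.4182, d(P0,P2) = 18.0405, d(P1,P2) = 31.0871
Closest: P0 and P2

Closest pair: (-0.1, -6.1) and (-11.6, 7.8), distance = 18.0405


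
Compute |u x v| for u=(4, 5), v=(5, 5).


|u x v| = |4*5 - 5*5|
= |20 - 25| = 5

5


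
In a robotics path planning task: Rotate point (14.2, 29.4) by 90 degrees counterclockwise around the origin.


90° CCW: (x,y) -> (-y, x)
(14.2,29.4) -> (-29.4, 14.2)

(-29.4, 14.2)


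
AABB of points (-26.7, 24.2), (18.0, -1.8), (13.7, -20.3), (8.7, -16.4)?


x range: [-26.7, 18]
y range: [-20.3, 24.2]
Bounding box: (-26.7,-20.3) to (18,24.2)

(-26.7,-20.3) to (18,24.2)


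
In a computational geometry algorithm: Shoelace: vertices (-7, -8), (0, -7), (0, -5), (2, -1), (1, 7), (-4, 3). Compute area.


Shoelace sum: ((-7)*(-7) - 0*(-8)) + (0*(-5) - 0*(-7)) + (0*(-1) - 2*(-5)) + (2*7 - 1*(-1)) + (1*3 - (-4)*7) + ((-4)*(-8) - (-7)*3)
= 158
Area = |158|/2 = 79

79


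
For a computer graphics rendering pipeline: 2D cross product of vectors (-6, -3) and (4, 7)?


u x v = u_x*v_y - u_y*v_x = (-6)*7 - (-3)*4
= (-42) - (-12) = -30

-30


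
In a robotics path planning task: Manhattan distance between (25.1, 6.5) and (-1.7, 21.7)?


|25.1-(-1.7)| + |6.5-21.7| = 26.8 + 15.2 = 42

42


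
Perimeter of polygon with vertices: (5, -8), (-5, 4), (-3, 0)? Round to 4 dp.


Sides: (5, -8)->(-5, 4): sqrt(244) = 15.620499, (-5, 4)->(-3, 0): sqrt(20) = 4.472136, (-3, 0)->(5, -8): sqrt(128) = 11.313708
Sum = 31.406343
Perimeter = 31.4063

31.4063


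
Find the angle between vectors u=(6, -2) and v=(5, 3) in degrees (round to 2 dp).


u.v = 24, |u| = sqrt(40) = 6.3246, |v| = sqrt(34) = 5.831
cos(theta) = u.v/(|u||v|) = 24/sqrt(1360) = 0.650791
theta = acos(0.650791) = 49.4 degrees

49.4 degrees


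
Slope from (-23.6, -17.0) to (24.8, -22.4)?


slope = (y2-y1)/(x2-x1) = ((-22.4)-(-17))/(24.8-(-23.6)) = (-5.4)/48.4 = -0.1116

-0.1116


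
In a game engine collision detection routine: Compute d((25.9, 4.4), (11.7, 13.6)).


dx=-14.2, dy=9.2
d^2 = (-14.2)^2 + 9.2^2 = 286.28
d = sqrt(286.28) = 16.9198

16.9198


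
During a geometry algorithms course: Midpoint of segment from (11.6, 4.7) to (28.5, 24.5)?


M = ((11.6+28.5)/2, (4.7+24.5)/2)
= (20.05, 14.6)

(20.05, 14.6)


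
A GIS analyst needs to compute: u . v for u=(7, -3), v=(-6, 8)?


u . v = u_x*v_x + u_y*v_y = 7*(-6) + (-3)*8
= (-42) + (-24) = -66

-66


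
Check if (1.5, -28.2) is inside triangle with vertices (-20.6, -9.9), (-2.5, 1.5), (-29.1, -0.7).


Cross products: AB x AP = -583.17, BC x BP = 798.82, CA x CP = 47.77
All same sign? no

No, outside


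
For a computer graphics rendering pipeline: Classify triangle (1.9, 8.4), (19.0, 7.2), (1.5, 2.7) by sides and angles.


Side lengths squared: AB^2=293.85, BC^2=326.5, CA^2=32.65
Sorted: [32.65, 293.85, 326.5]
By sides: Scalene, By angles: Right

Scalene, Right


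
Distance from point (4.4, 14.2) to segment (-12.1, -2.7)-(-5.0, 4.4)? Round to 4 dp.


Project P onto AB: t = 1 (clamped to [0,1])
Closest point on segment: (-5, 4.4)
Distance: 13.5794

13.5794


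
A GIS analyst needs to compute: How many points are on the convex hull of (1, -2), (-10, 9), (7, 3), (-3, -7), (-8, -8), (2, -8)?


Convex hull vertices (CCW): (-10, 9), (-8, -8), (2, -8), (7, 3)
Count = 4

4


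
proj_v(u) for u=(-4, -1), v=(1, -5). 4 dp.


u.v = 1, |v| = sqrt(26) = 5.099
Scalar projection = u.v / |v| = 1 / sqrt(26) = 0.1961

0.1961


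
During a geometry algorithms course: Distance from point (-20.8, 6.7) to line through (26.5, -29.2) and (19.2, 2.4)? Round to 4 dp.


|cross product| = 1232.61
|line direction| = sqrt(1051.85) = 32.4322
Distance = 1232.61/sqrt(1051.85) = 38.0057

38.0057


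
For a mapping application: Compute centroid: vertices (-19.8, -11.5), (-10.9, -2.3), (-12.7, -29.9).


Centroid = ((x_A+x_B+x_C)/3, (y_A+y_B+y_C)/3)
= (((-19.8)+(-10.9)+(-12.7))/3, ((-11.5)+(-2.3)+(-29.9))/3)
= (-14.4667, -14.5667)

(-14.4667, -14.5667)


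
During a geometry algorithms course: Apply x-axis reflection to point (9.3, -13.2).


Reflection over x-axis: (x,y) -> (x,-y)
(9.3, -13.2) -> (9.3, 13.2)

(9.3, 13.2)


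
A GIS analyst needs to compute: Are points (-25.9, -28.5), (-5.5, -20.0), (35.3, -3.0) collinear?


Cross product: ((-5.5)-(-25.9))*((-3)-(-28.5)) - ((-20)-(-28.5))*(35.3-(-25.9))
= 0

Yes, collinear


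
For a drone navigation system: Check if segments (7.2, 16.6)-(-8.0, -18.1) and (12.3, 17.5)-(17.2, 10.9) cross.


Cross products: d1=-38.07, d2=-308.42, d3=163.29, d4=433.64
d1*d2 < 0 and d3*d4 < 0? no

No, they don't intersect


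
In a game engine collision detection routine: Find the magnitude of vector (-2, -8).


|u| = sqrt((-2)^2 + (-8)^2) = sqrt(68) = 8.2462

8.2462


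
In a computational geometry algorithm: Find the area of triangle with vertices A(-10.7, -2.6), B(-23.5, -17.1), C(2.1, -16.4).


Area = |x_A(y_B-y_C) + x_B(y_C-y_A) + x_C(y_A-y_B)|/2
= |7.49 + 324.3 + 30.45|/2
= 362.24/2 = 181.12

181.12


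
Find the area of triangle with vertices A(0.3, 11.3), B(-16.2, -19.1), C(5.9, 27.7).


Area = |x_A(y_B-y_C) + x_B(y_C-y_A) + x_C(y_A-y_B)|/2
= |(-14.04) + (-265.68) + 179.36|/2
= 100.36/2 = 50.18

50.18


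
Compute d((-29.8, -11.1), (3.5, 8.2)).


dx=33.3, dy=19.3
d^2 = 33.3^2 + 19.3^2 = 1481.38
d = sqrt(1481.38) = 38.4887

38.4887


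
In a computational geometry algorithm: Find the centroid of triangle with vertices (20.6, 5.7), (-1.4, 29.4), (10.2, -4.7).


Centroid = ((x_A+x_B+x_C)/3, (y_A+y_B+y_C)/3)
= ((20.6+(-1.4)+10.2)/3, (5.7+29.4+(-4.7))/3)
= (9.8, 10.1333)

(9.8, 10.1333)


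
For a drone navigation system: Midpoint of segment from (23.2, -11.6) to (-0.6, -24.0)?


M = ((23.2+(-0.6))/2, ((-11.6)+(-24))/2)
= (11.3, -17.8)

(11.3, -17.8)


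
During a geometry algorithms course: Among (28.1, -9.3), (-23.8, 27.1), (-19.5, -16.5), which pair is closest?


d(P0,P1) = 63.3922, d(P0,P2) = 48.1415, d(P1,P2) = 43.8115
Closest: P1 and P2

Closest pair: (-23.8, 27.1) and (-19.5, -16.5), distance = 43.8115


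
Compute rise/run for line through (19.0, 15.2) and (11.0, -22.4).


slope = (y2-y1)/(x2-x1) = ((-22.4)-15.2)/(11-19) = (-37.6)/(-8) = 4.7

4.7


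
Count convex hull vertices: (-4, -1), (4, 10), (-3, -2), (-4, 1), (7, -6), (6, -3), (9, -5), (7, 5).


Convex hull vertices (CCW): (-4, -1), (-3, -2), (7, -6), (9, -5), (7, 5), (4, 10), (-4, 1)
Count = 7

7


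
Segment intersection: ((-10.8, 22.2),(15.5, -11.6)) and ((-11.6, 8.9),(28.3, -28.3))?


Cross products: d1=560.43, d2=190.17, d3=-376.83, d4=-6.57
d1*d2 < 0 and d3*d4 < 0? no

No, they don't intersect


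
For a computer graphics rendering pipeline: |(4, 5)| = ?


|u| = sqrt(4^2 + 5^2) = sqrt(41) = 6.4031

6.4031


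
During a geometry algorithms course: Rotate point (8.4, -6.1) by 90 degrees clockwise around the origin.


90° CW: (x,y) -> (y, -x)
(8.4,-6.1) -> (-6.1, -8.4)

(-6.1, -8.4)


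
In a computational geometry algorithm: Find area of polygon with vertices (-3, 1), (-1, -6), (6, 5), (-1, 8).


Shoelace sum: ((-3)*(-6) - (-1)*1) + ((-1)*5 - 6*(-6)) + (6*8 - (-1)*5) + ((-1)*1 - (-3)*8)
= 126
Area = |126|/2 = 63

63


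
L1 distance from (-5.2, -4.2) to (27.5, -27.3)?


|(-5.2)-27.5| + |(-4.2)-(-27.3)| = 32.7 + 23.1 = 55.8

55.8


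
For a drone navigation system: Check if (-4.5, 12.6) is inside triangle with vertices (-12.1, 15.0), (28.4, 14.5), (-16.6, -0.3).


Cross products: AB x AP = -93.4, BC x BP = -401.42, CA x CP = -127.08
All same sign? yes

Yes, inside


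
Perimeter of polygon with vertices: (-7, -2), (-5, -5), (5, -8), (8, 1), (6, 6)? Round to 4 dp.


Sides: (-7, -2)->(-5, -5): sqrt(13) = 3.605551, (-5, -5)->(5, -8): sqrt(109) = 10.440307, (5, -8)->(8, 1): sqrt(90) = 9.486833, (8, 1)->(6, 6): sqrt(29) = 5.385165, (6, 6)->(-7, -2): sqrt(233) = 15.264338
Sum = 44.182194
Perimeter = 44.1822

44.1822


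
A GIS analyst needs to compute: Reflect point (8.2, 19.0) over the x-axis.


Reflection over x-axis: (x,y) -> (x,-y)
(8.2, 19) -> (8.2, -19)

(8.2, -19)


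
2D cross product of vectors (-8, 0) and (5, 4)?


u x v = u_x*v_y - u_y*v_x = (-8)*4 - 0*5
= (-32) - 0 = -32

-32


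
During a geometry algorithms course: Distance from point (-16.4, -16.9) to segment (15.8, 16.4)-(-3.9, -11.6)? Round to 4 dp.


Project P onto AB: t = 1 (clamped to [0,1])
Closest point on segment: (-3.9, -11.6)
Distance: 13.5772

13.5772


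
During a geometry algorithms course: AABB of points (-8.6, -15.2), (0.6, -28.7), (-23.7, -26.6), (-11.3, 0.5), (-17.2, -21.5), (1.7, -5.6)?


x range: [-23.7, 1.7]
y range: [-28.7, 0.5]
Bounding box: (-23.7,-28.7) to (1.7,0.5)

(-23.7,-28.7) to (1.7,0.5)


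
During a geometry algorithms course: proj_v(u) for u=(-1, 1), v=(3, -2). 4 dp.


u.v = -5, |v| = sqrt(13) = 3.6056
Scalar projection = u.v / |v| = -5 / sqrt(13) = -1.3868

-1.3868


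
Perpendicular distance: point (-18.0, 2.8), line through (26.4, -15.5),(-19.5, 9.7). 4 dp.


|cross product| = 278.91
|line direction| = sqrt(2741.85) = 52.3627
Distance = 278.91/sqrt(2741.85) = 5.3265

5.3265


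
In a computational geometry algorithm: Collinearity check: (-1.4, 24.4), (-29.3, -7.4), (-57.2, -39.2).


Cross product: ((-29.3)-(-1.4))*((-39.2)-24.4) - ((-7.4)-24.4)*((-57.2)-(-1.4))
= 0

Yes, collinear


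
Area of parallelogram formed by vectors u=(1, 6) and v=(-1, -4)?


|u x v| = |1*(-4) - 6*(-1)|
= |(-4) - (-6)| = 2

2


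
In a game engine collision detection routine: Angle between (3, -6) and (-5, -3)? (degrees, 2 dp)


u.v = 3, |u| = sqrt(45) = 6.7082, |v| = sqrt(34) = 5.831
cos(theta) = u.v/(|u||v|) = 3/sqrt(1530) = 0.076696
theta = acos(0.076696) = 85.6 degrees

85.6 degrees


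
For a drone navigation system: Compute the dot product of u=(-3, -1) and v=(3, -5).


u . v = u_x*v_x + u_y*v_y = (-3)*3 + (-1)*(-5)
= (-9) + 5 = -4

-4


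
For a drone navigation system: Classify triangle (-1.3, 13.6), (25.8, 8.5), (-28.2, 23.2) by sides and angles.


Side lengths squared: AB^2=760.42, BC^2=3132.09, CA^2=815.77
Sorted: [760.42, 815.77, 3132.09]
By sides: Scalene, By angles: Obtuse

Scalene, Obtuse


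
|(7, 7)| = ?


|u| = sqrt(7^2 + 7^2) = sqrt(98) = 9.8995

9.8995


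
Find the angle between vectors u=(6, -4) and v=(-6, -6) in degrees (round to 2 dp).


u.v = -12, |u| = sqrt(52) = 7.2111, |v| = sqrt(72) = 8.4853
cos(theta) = u.v/(|u||v|) = -12/sqrt(3744) = -0.196116
theta = acos(-0.196116) = 101.31 degrees

101.31 degrees


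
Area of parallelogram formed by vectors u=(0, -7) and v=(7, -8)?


|u x v| = |0*(-8) - (-7)*7|
= |0 - (-49)| = 49

49


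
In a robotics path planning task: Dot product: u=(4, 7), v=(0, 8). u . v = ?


u . v = u_x*v_x + u_y*v_y = 4*0 + 7*8
= 0 + 56 = 56

56


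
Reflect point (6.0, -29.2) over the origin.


Reflection over origin: (x,y) -> (-x,-y)
(6, -29.2) -> (-6, 29.2)

(-6, 29.2)
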